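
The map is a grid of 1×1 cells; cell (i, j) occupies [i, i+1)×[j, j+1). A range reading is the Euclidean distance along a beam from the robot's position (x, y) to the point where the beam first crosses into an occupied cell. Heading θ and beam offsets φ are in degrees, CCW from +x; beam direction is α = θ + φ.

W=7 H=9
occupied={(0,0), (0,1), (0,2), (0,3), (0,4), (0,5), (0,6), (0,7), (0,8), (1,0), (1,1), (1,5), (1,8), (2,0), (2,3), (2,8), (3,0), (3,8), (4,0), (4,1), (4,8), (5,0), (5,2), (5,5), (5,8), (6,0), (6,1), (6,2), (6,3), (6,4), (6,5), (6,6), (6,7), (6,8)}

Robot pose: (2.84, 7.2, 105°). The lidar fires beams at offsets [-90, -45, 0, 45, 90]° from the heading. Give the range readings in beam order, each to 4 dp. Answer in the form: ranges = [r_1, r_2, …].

beam 1: φ=-90°, α=15°
  dir = (cos 15°, sin 15°) = (0.9659, 0.2588); from cell (2,7)
  next x-line at t=0.1656, next y-line at t=3.0910; Δt_x=1.0353, Δt_y=3.8637
    x: enter (3,7) at t=0.1656
    x: enter (4,7) at t=1.2009
    x: enter (5,7) at t=2.2362
    y: enter (5,8) at t=3.0910 ← occupied
  → r_1 = 3.0910
beam 2: φ=-45°, α=60°
  dir = (cos 60°, sin 60°) = (0.5000, 0.8660); from cell (2,7)
  next x-line at t=0.3200, next y-line at t=0.9238; Δt_x=2.0000, Δt_y=1.1547
    x: enter (3,7) at t=0.3200
    y: enter (3,8) at t=0.9238 ← occupied
  → r_2 = 0.9238
beam 3: φ=0°, α=105°
  dir = (cos 105°, sin 105°) = (-0.2588, 0.9659); from cell (2,7)
  next x-line at t=3.2455, next y-line at t=0.8282; Δt_x=3.8637, Δt_y=1.0353
    y: enter (2,8) at t=0.8282 ← occupied
  → r_3 = 0.8282
beam 4: φ=45°, α=150°
  dir = (cos 150°, sin 150°) = (-0.8660, 0.5000); from cell (2,7)
  next x-line at t=0.9699, next y-line at t=1.6000; Δt_x=1.1547, Δt_y=2.0000
    x: enter (1,7) at t=0.9699
    y: enter (1,8) at t=1.6000 ← occupied
  → r_4 = 1.6000
beam 5: φ=90°, α=195°
  dir = (cos 195°, sin 195°) = (-0.9659, -0.2588); from cell (2,7)
  next x-line at t=0.8696, next y-line at t=0.7727; Δt_x=1.0353, Δt_y=3.8637
    y: enter (2,6) at t=0.7727
    x: enter (1,6) at t=0.8696
    x: enter (0,6) at t=1.9049 ← occupied
  → r_5 = 1.9049

ranges = [3.0910, 0.9238, 0.8282, 1.6000, 1.9049]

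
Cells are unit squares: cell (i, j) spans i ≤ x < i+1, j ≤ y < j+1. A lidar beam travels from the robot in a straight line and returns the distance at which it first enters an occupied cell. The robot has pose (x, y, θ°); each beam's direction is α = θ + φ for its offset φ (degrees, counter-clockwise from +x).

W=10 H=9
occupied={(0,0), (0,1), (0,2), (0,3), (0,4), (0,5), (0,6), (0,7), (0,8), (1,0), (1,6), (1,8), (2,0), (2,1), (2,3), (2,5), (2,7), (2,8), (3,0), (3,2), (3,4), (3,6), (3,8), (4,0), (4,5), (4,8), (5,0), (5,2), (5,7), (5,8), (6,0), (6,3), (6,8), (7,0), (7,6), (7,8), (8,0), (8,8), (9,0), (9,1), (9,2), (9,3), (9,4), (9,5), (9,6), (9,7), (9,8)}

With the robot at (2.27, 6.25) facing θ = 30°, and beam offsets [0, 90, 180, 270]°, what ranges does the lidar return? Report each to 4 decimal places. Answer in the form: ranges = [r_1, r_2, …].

ranges = [0.8429, 0.5400, 0.3118, 0.2887]

beam 1: φ=0°, α=30°
  dir = (cos 30°, sin 30°) = (0.8660, 0.5000); from cell (2,6)
  next x-line at t=0.8429, next y-line at t=1.5000; Δt_x=1.1547, Δt_y=2.0000
    x: enter (3,6) at t=0.8429 ← occupied
  → r_1 = 0.8429
beam 2: φ=90°, α=120°
  dir = (cos 120°, sin 120°) = (-0.5000, 0.8660); from cell (2,6)
  next x-line at t=0.5400, next y-line at t=0.8660; Δt_x=2.0000, Δt_y=1.1547
    x: enter (1,6) at t=0.5400 ← occupied
  → r_2 = 0.5400
beam 3: φ=180°, α=210°
  dir = (cos 210°, sin 210°) = (-0.8660, -0.5000); from cell (2,6)
  next x-line at t=0.3118, next y-line at t=0.5000; Δt_x=1.1547, Δt_y=2.0000
    x: enter (1,6) at t=0.3118 ← occupied
  → r_3 = 0.3118
beam 4: φ=270°, α=300°
  dir = (cos 300°, sin 300°) = (0.5000, -0.8660); from cell (2,6)
  next x-line at t=1.4600, next y-line at t=0.2887; Δt_x=2.0000, Δt_y=1.1547
    y: enter (2,5) at t=0.2887 ← occupied
  → r_4 = 0.2887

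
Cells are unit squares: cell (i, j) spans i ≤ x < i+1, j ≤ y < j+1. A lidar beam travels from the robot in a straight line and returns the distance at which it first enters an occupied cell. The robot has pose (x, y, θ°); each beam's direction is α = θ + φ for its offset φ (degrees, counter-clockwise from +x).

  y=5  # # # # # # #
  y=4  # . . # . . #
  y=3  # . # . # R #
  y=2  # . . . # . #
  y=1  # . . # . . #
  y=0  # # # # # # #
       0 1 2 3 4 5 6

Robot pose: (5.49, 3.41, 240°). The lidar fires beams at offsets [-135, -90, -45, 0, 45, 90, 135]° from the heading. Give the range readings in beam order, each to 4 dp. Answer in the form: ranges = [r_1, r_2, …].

ranges = [1.6461, 0.5658, 0.5073, 0.9800, 1.9705, 0.5889, 0.5280]

beam 1: φ=-135°, α=105°
  direction (-0.2588, 0.9659); cell (5,3); t to first gridline: x 1.8932, y 0.6108 (then +3.8637 / +1.0353)
    (5,4) via y @ 0.6108
    (5,5) via y @ 1.6461  # hit
  → r_1 = 1.6461
beam 2: φ=-90°, α=150°
  direction (-0.8660, 0.5000); cell (5,3); t to first gridline: x 0.5658, y 1.1800 (then +1.1547 / +2.0000)
    (4,3) via x @ 0.5658  # hit
  → r_2 = 0.5658
beam 3: φ=-45°, α=195°
  direction (-0.9659, -0.2588); cell (5,3); t to first gridline: x 0.5073, y 1.5841 (then +1.0353 / +3.8637)
    (4,3) via x @ 0.5073  # hit
  → r_3 = 0.5073
beam 4: φ=0°, α=240°
  direction (-0.5000, -0.8660); cell (5,3); t to first gridline: x 0.9800, y 0.4734 (then +2.0000 / +1.1547)
    (5,2) via y @ 0.4734
    (4,2) via x @ 0.9800  # hit
  → r_4 = 0.9800
beam 5: φ=45°, α=285°
  direction (0.2588, -0.9659); cell (5,3); t to first gridline: x 1.9705, y 0.4245 (then +3.8637 / +1.0353)
    (5,2) via y @ 0.4245
    (5,1) via y @ 1.4597
    (6,1) via x @ 1.9705  # hit
  → r_5 = 1.9705
beam 6: φ=90°, α=330°
  direction (0.8660, -0.5000); cell (5,3); t to first gridline: x 0.5889, y 0.8200 (then +1.1547 / +2.0000)
    (6,3) via x @ 0.5889  # hit
  → r_6 = 0.5889
beam 7: φ=135°, α=15°
  direction (0.9659, 0.2588); cell (5,3); t to first gridline: x 0.5280, y 2.2796 (then +1.0353 / +3.8637)
    (6,3) via x @ 0.5280  # hit
  → r_7 = 0.5280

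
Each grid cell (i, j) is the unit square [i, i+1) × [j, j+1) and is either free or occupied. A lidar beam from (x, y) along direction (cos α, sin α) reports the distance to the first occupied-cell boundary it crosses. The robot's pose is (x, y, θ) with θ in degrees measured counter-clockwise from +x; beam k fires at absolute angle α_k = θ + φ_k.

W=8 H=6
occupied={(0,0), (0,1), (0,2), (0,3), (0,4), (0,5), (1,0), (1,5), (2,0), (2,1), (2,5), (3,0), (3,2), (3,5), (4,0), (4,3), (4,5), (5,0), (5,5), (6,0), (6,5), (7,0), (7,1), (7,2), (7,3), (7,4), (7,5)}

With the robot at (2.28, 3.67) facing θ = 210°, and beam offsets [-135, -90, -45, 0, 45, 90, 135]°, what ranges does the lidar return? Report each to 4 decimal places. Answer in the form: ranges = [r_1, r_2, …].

ranges = [1.3769, 1.5358, 1.3252, 1.4780, 2.7642, 1.4400, 1.7807]

beam 1: φ=-135°, α=75°
  direction (0.2588, 0.9659); cell (2,3); t to first gridline: x 2.7819, y 0.3416 (then +3.8637 / +1.0353)
    (2,4) via y @ 0.3416
    (2,5) via y @ 1.3769  # hit
  → r_1 = 1.3769
beam 2: φ=-90°, α=120°
  direction (-0.5000, 0.8660); cell (2,3); t to first gridline: x 0.5600, y 0.3811 (then +2.0000 / +1.1547)
    (2,4) via y @ 0.3811
    (1,4) via x @ 0.5600
    (1,5) via y @ 1.5358  # hit
  → r_2 = 1.5358
beam 3: φ=-45°, α=165°
  direction (-0.9659, 0.2588); cell (2,3); t to first gridline: x 0.2899, y 1.2750 (then +1.0353 / +3.8637)
    (1,3) via x @ 0.2899
    (1,4) via y @ 1.2750
    (0,4) via x @ 1.3252  # hit
  → r_3 = 1.3252
beam 4: φ=0°, α=210°
  direction (-0.8660, -0.5000); cell (2,3); t to first gridline: x 0.3233, y 1.3400 (then +1.1547 / +2.0000)
    (1,3) via x @ 0.3233
    (1,2) via y @ 1.3400
    (0,2) via x @ 1.4780  # hit
  → r_4 = 1.4780
beam 5: φ=45°, α=255°
  direction (-0.2588, -0.9659); cell (2,3); t to first gridline: x 1.0818, y 0.6936 (then +3.8637 / +1.0353)
    (2,2) via y @ 0.6936
    (1,2) via x @ 1.0818
    (1,1) via y @ 1.7289
    (1,0) via y @ 2.7642  # hit
  → r_5 = 2.7642
beam 6: φ=90°, α=300°
  direction (0.5000, -0.8660); cell (2,3); t to first gridline: x 1.4400, y 0.7736 (then +2.0000 / +1.1547)
    (2,2) via y @ 0.7736
    (3,2) via x @ 1.4400  # hit
  → r_6 = 1.4400
beam 7: φ=135°, α=345°
  direction (0.9659, -0.2588); cell (2,3); t to first gridline: x 0.7454, y 2.5887 (then +1.0353 / +3.8637)
    (3,3) via x @ 0.7454
    (4,3) via x @ 1.7807  # hit
  → r_7 = 1.7807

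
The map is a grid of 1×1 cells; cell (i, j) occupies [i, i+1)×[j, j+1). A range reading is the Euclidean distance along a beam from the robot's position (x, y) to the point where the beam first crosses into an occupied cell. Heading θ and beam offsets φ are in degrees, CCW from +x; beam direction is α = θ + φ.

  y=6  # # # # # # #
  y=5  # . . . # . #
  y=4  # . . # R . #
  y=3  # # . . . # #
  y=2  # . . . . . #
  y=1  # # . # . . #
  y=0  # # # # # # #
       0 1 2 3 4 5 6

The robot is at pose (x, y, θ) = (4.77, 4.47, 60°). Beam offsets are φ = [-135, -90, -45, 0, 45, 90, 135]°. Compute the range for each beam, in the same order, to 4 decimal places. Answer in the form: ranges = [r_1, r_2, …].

beam 1: φ=-135°, α=285°
  dir = (cos 285°, sin 285°) = (0.2588, -0.9659); from cell (4,4)
  next x-line at t=0.8887, next y-line at t=0.4866; Δt_x=3.8637, Δt_y=1.0353
    y: enter (4,3) at t=0.4866
    x: enter (5,3) at t=0.8887 ← occupied
  → r_1 = 0.8887
beam 2: φ=-90°, α=330°
  dir = (cos 330°, sin 330°) = (0.8660, -0.5000); from cell (4,4)
  next x-line at t=0.2656, next y-line at t=0.9400; Δt_x=1.1547, Δt_y=2.0000
    x: enter (5,4) at t=0.2656
    y: enter (5,3) at t=0.9400 ← occupied
  → r_2 = 0.9400
beam 3: φ=-45°, α=15°
  dir = (cos 15°, sin 15°) = (0.9659, 0.2588); from cell (4,4)
  next x-line at t=0.2381, next y-line at t=2.0478; Δt_x=1.0353, Δt_y=3.8637
    x: enter (5,4) at t=0.2381
    x: enter (6,4) at t=1.2734 ← occupied
  → r_3 = 1.2734
beam 4: φ=0°, α=60°
  dir = (cos 60°, sin 60°) = (0.5000, 0.8660); from cell (4,4)
  next x-line at t=0.4600, next y-line at t=0.6120; Δt_x=2.0000, Δt_y=1.1547
    x: enter (5,4) at t=0.4600
    y: enter (5,5) at t=0.6120
    y: enter (5,6) at t=1.7667 ← occupied
  → r_4 = 1.7667
beam 5: φ=45°, α=105°
  dir = (cos 105°, sin 105°) = (-0.2588, 0.9659); from cell (4,4)
  next x-line at t=2.9751, next y-line at t=0.5487; Δt_x=3.8637, Δt_y=1.0353
    y: enter (4,5) at t=0.5487 ← occupied
  → r_5 = 0.5487
beam 6: φ=90°, α=150°
  dir = (cos 150°, sin 150°) = (-0.8660, 0.5000); from cell (4,4)
  next x-line at t=0.8891, next y-line at t=1.0600; Δt_x=1.1547, Δt_y=2.0000
    x: enter (3,4) at t=0.8891 ← occupied
  → r_6 = 0.8891
beam 7: φ=135°, α=195°
  dir = (cos 195°, sin 195°) = (-0.9659, -0.2588); from cell (4,4)
  next x-line at t=0.7972, next y-line at t=1.8159; Δt_x=1.0353, Δt_y=3.8637
    x: enter (3,4) at t=0.7972 ← occupied
  → r_7 = 0.7972

ranges = [0.8887, 0.9400, 1.2734, 1.7667, 0.5487, 0.8891, 0.7972]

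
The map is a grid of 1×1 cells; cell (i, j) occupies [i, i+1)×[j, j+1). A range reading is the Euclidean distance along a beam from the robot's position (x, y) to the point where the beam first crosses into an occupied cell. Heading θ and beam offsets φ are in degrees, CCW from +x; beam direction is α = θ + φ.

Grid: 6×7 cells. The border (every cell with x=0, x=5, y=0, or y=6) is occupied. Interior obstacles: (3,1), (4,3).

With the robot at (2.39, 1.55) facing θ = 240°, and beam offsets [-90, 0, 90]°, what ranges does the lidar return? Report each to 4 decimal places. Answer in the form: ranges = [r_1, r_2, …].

beam 1: φ=-90°, α=150°
  d=(-0.8660,0.5000)  start (2,1)  tX=0.4503 tY=0.9000  stride 1/|dx|=1.1547 1/|dy|=2.0000
    cross x-line → (1,1), t=0.4503
    cross y-line → (1,2), t=0.9000
    cross x-line → (0,2), t=1.6050 (wall)
  → r_1 = 1.6050
beam 2: φ=0°, α=240°
  d=(-0.5000,-0.8660)  start (2,1)  tX=0.7800 tY=0.6351  stride 1/|dx|=2.0000 1/|dy|=1.1547
    cross y-line → (2,0), t=0.6351 (wall)
  → r_2 = 0.6351
beam 3: φ=90°, α=330°
  d=(0.8660,-0.5000)  start (2,1)  tX=0.7044 tY=1.1000  stride 1/|dx|=1.1547 1/|dy|=2.0000
    cross x-line → (3,1), t=0.7044 (wall)
  → r_3 = 0.7044

ranges = [1.6050, 0.6351, 0.7044]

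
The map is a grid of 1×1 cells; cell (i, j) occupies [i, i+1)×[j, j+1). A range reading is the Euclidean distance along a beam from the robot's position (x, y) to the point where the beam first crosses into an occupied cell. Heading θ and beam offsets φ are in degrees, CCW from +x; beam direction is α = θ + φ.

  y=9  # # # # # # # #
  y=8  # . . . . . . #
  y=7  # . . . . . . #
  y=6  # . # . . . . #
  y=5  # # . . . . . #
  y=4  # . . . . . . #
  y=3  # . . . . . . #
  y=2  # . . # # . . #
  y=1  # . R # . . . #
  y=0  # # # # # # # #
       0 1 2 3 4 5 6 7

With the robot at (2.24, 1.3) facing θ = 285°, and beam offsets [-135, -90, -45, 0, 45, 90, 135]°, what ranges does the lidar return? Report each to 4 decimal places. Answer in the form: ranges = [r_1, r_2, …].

beam 1: φ=-135°, α=150°
  dir = (cos 150°, sin 150°) = (-0.8660, 0.5000); from cell (2,1)
  next x-line at t=0.2771, next y-line at t=1.4000; Δt_x=1.1547, Δt_y=2.0000
    x: enter (1,1) at t=0.2771
    y: enter (1,2) at t=1.4000
    x: enter (0,2) at t=1.4318 ← occupied
  → r_1 = 1.4318
beam 2: φ=-90°, α=195°
  dir = (cos 195°, sin 195°) = (-0.9659, -0.2588); from cell (2,1)
  next x-line at t=0.2485, next y-line at t=1.1591; Δt_x=1.0353, Δt_y=3.8637
    x: enter (1,1) at t=0.2485
    y: enter (1,0) at t=1.1591 ← occupied
  → r_2 = 1.1591
beam 3: φ=-45°, α=240°
  dir = (cos 240°, sin 240°) = (-0.5000, -0.8660); from cell (2,1)
  next x-line at t=0.4800, next y-line at t=0.3464; Δt_x=2.0000, Δt_y=1.1547
    y: enter (2,0) at t=0.3464 ← occupied
  → r_3 = 0.3464
beam 4: φ=0°, α=285°
  dir = (cos 285°, sin 285°) = (0.2588, -0.9659); from cell (2,1)
  next x-line at t=2.9364, next y-line at t=0.3106; Δt_x=3.8637, Δt_y=1.0353
    y: enter (2,0) at t=0.3106 ← occupied
  → r_4 = 0.3106
beam 5: φ=45°, α=330°
  dir = (cos 330°, sin 330°) = (0.8660, -0.5000); from cell (2,1)
  next x-line at t=0.8776, next y-line at t=0.6000; Δt_x=1.1547, Δt_y=2.0000
    y: enter (2,0) at t=0.6000 ← occupied
  → r_5 = 0.6000
beam 6: φ=90°, α=15°
  dir = (cos 15°, sin 15°) = (0.9659, 0.2588); from cell (2,1)
  next x-line at t=0.7868, next y-line at t=2.7046; Δt_x=1.0353, Δt_y=3.8637
    x: enter (3,1) at t=0.7868 ← occupied
  → r_6 = 0.7868
beam 7: φ=135°, α=60°
  dir = (cos 60°, sin 60°) = (0.5000, 0.8660); from cell (2,1)
  next x-line at t=1.5200, next y-line at t=0.8083; Δt_x=2.0000, Δt_y=1.1547
    y: enter (2,2) at t=0.8083
    x: enter (3,2) at t=1.5200 ← occupied
  → r_7 = 1.5200

ranges = [1.4318, 1.1591, 0.3464, 0.3106, 0.6000, 0.7868, 1.5200]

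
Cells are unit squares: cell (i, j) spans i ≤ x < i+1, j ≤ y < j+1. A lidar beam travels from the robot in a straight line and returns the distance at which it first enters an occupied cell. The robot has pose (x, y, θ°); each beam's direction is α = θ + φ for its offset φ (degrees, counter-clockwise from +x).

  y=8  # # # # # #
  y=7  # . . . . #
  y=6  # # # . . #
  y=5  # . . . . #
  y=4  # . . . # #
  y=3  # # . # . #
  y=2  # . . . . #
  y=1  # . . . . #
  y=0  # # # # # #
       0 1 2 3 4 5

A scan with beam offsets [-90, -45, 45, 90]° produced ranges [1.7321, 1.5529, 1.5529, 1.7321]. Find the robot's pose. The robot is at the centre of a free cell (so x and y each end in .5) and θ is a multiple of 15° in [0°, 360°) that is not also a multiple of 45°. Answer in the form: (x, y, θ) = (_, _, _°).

Candidates: 23 free-cell centres × 16 headings = 368 poses. Raycast each; keep the one whose scan matches to 4 dp.
  (2.5, 3.5, 15°): beam 1 = 2.5882 ≠ 1.7321 ✗
  (3.5, 7.5, 300°): beam 1 = 1.0000 ≠ 1.7321 ✗
  (2.5, 7.5, 60°): beam 1 = 2.8868 ≠ 1.7321 ✗
  (4.5, 6.5, 105°): beam 1 = 0.5176 ≠ 1.7321 ✗
  (4.5, 3.5, 165°): beam 1 = 0.5176 ≠ 1.7321 ✗
  …
  (3.5, 6.5, 30°): r_1=1.7321, r_2=1.5529, r_3=1.5529, r_4=1.7321 — all match ✓
Unique over the lattice → pose = (3.5, 6.5, 30°).

(x, y, θ) = (3.5, 6.5, 30°)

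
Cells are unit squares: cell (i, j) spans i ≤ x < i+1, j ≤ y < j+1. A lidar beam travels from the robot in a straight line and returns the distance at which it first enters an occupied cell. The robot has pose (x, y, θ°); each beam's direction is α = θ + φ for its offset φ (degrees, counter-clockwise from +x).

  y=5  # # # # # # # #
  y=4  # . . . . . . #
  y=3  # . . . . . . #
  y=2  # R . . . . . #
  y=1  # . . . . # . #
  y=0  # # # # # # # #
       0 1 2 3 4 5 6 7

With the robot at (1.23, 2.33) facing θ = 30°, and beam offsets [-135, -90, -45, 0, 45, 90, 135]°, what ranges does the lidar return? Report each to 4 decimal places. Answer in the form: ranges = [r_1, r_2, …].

beam 1: φ=-135°, α=255°
  direction (-0.2588, -0.9659); cell (1,2); t to first gridline: x 0.8887, y 0.3416 (then +3.8637 / +1.0353)
    (1,1) via y @ 0.3416
    (0,1) via x @ 0.8887  # hit
  → r_1 = 0.8887
beam 2: φ=-90°, α=300°
  direction (0.5000, -0.8660); cell (1,2); t to first gridline: x 1.5400, y 0.3811 (then +2.0000 / +1.1547)
    (1,1) via y @ 0.3811
    (1,0) via y @ 1.5358  # hit
  → r_2 = 1.5358
beam 3: φ=-45°, α=345°
  direction (0.9659, -0.2588); cell (1,2); t to first gridline: x 0.7972, y 1.2750 (then +1.0353 / +3.8637)
    (2,2) via x @ 0.7972
    (2,1) via y @ 1.2750
    (3,1) via x @ 1.8324
    (4,1) via x @ 2.8677
    (5,1) via x @ 3.9030  # hit
  → r_3 = 3.9030
beam 4: φ=0°, α=30°
  direction (0.8660, 0.5000); cell (1,2); t to first gridline: x 0.8891, y 1.3400 (then +1.1547 / +2.0000)
    (2,2) via x @ 0.8891
    (2,3) via y @ 1.3400
    (3,3) via x @ 2.0438
    (4,3) via x @ 3.1985
    (4,4) via y @ 3.3400
    (5,4) via x @ 4.3532
    (5,5) via y @ 5.3400  # hit
  → r_4 = 5.3400
beam 5: φ=45°, α=75°
  direction (0.2588, 0.9659); cell (1,2); t to first gridline: x 2.9751, y 0.6936 (then +3.8637 / +1.0353)
    (1,3) via y @ 0.6936
    (1,4) via y @ 1.7289
    (1,5) via y @ 2.7642  # hit
  → r_5 = 2.7642
beam 6: φ=90°, α=120°
  direction (-0.5000, 0.8660); cell (1,2); t to first gridline: x 0.4600, y 0.7736 (then +2.0000 / +1.1547)
    (0,2) via x @ 0.4600  # hit
  → r_6 = 0.4600
beam 7: φ=135°, α=165°
  direction (-0.9659, 0.2588); cell (1,2); t to first gridline: x 0.2381, y 2.5887 (then +1.0353 / +3.8637)
    (0,2) via x @ 0.2381  # hit
  → r_7 = 0.2381

ranges = [0.8887, 1.5358, 3.9030, 5.3400, 2.7642, 0.4600, 0.2381]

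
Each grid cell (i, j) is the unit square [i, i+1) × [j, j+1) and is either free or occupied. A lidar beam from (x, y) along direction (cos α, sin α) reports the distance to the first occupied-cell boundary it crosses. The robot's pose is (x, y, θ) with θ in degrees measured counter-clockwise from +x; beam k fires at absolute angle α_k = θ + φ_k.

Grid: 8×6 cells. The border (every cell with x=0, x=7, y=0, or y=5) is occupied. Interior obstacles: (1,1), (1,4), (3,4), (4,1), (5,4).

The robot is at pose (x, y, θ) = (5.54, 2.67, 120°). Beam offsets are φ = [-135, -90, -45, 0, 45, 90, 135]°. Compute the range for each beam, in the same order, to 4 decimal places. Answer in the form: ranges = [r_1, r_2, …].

beam 1: φ=-135°, α=345°
  cosα=0.9659 sinα=-0.2588 | (5,2) | tMaxX 0.4762 tMaxY 2.5887 | tΔX 1.0353 tΔY 3.8637
    t=0.4762 [x] (6,2)
    t=1.5115 [x] (7,2) — stop
  → r_1 = 1.5115
beam 2: φ=-90°, α=30°
  cosα=0.8660 sinα=0.5000 | (5,2) | tMaxX 0.5312 tMaxY 0.6600 | tΔX 1.1547 tΔY 2.0000
    t=0.5312 [x] (6,2)
    t=0.6600 [y] (6,3)
    t=1.6859 [x] (7,3) — stop
  → r_2 = 1.6859
beam 3: φ=-45°, α=75°
  cosα=0.2588 sinα=0.9659 | (5,2) | tMaxX 1.7773 tMaxY 0.3416 | tΔX 3.8637 tΔY 1.0353
    t=0.3416 [y] (5,3)
    t=1.3769 [y] (5,4) — stop
  → r_3 = 1.3769
beam 4: φ=0°, α=120°
  cosα=-0.5000 sinα=0.8660 | (5,2) | tMaxX 1.0800 tMaxY 0.3811 | tΔX 2.0000 tΔY 1.1547
    t=0.3811 [y] (5,3)
    t=1.0800 [x] (4,3)
    t=1.5358 [y] (4,4)
    t=2.6905 [y] (4,5) — stop
  → r_4 = 2.6905
beam 5: φ=45°, α=165°
  cosα=-0.9659 sinα=0.2588 | (5,2) | tMaxX 0.5590 tMaxY 1.2750 | tΔX 1.0353 tΔY 3.8637
    t=0.5590 [x] (4,2)
    t=1.2750 [y] (4,3)
    t=1.5943 [x] (3,3)
    t=2.6296 [x] (2,3)
    t=3.6649 [x] (1,3)
    t=4.7002 [x] (0,3) — stop
  → r_5 = 4.7002
beam 6: φ=90°, α=210°
  cosα=-0.8660 sinα=-0.5000 | (5,2) | tMaxX 0.6235 tMaxY 1.3400 | tΔX 1.1547 tΔY 2.0000
    t=0.6235 [x] (4,2)
    t=1.3400 [y] (4,1) — stop
  → r_6 = 1.3400
beam 7: φ=135°, α=255°
  cosα=-0.2588 sinα=-0.9659 | (5,2) | tMaxX 2.0864 tMaxY 0.6936 | tΔX 3.8637 tΔY 1.0353
    t=0.6936 [y] (5,1)
    t=1.7289 [y] (5,0) — stop
  → r_7 = 1.7289

ranges = [1.5115, 1.6859, 1.3769, 2.6905, 4.7002, 1.3400, 1.7289]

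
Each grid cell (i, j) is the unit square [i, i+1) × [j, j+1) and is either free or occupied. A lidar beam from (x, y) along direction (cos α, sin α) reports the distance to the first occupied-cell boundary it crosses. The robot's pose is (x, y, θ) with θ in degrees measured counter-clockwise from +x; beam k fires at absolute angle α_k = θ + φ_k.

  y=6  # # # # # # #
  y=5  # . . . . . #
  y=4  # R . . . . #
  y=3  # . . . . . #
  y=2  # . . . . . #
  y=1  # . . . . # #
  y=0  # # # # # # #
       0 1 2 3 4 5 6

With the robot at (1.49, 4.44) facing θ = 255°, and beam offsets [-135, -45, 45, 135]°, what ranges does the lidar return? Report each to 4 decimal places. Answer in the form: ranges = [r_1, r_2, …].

beam 1: φ=-135°, α=120°
  cosα=-0.5000 sinα=0.8660 | (1,4) | tMaxX 0.9800 tMaxY 0.6466 | tΔX 2.0000 tΔY 1.1547
    t=0.6466 [y] (1,5)
    t=0.9800 [x] (0,5) — stop
  → r_1 = 0.9800
beam 2: φ=-45°, α=210°
  cosα=-0.8660 sinα=-0.5000 | (1,4) | tMaxX 0.5658 tMaxY 0.8800 | tΔX 1.1547 tΔY 2.0000
    t=0.5658 [x] (0,4) — stop
  → r_2 = 0.5658
beam 3: φ=45°, α=300°
  cosα=0.5000 sinα=-0.8660 | (1,4) | tMaxX 1.0200 tMaxY 0.5081 | tΔX 2.0000 tΔY 1.1547
    t=0.5081 [y] (1,3)
    t=1.0200 [x] (2,3)
    t=1.6628 [y] (2,2)
    t=2.8175 [y] (2,1)
    t=3.0200 [x] (3,1)
    t=3.9722 [y] (3,0) — stop
  → r_3 = 3.9722
beam 4: φ=135°, α=30°
  cosα=0.8660 sinα=0.5000 | (1,4) | tMaxX 0.5889 tMaxY 1.1200 | tΔX 1.1547 tΔY 2.0000
    t=0.5889 [x] (2,4)
    t=1.1200 [y] (2,5)
    t=1.7436 [x] (3,5)
    t=2.8983 [x] (4,5)
    t=3.1200 [y] (4,6) — stop
  → r_4 = 3.1200

ranges = [0.9800, 0.5658, 3.9722, 3.1200]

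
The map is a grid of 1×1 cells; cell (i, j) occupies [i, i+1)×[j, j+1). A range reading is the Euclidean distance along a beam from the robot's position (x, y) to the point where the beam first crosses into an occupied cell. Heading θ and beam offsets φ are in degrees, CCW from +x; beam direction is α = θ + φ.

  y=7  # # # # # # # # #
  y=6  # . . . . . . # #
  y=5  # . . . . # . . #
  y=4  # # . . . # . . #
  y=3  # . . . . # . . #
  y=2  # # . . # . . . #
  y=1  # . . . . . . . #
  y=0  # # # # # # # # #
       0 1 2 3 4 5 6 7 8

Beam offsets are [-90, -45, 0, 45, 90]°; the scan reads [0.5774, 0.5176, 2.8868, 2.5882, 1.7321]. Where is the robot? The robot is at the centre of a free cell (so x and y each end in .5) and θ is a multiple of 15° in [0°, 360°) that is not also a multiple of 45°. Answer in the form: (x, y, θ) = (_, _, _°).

The pose lattice has 35·16 = 560 candidates. Test each by forward raycasting.
  (6.5, 3.5, 210°): beam 1 = 1.0000 ≠ 0.5774 ✗
  (2.5, 6.5, 195°): beam 1 = 0.5176 ≠ 0.5774 ✗
  (2.5, 1.5, 150°): beam 1 = 5.0000 ≠ 0.5774 ✗
  (6.5, 6.5, 330°): beam 1 = 1.0000 ≠ 0.5774 ✗
  (3.5, 6.5, 300°): beam 1 = 2.8868 ≠ 0.5774 ✗
  …
  (6.5, 3.5, 240°): r_1=0.5774, r_2=0.5176, r_3=2.8868, r_4=2.5882, r_5=1.7321 — all match ✓
Unique over the lattice → pose = (6.5, 3.5, 240°).

(x, y, θ) = (6.5, 3.5, 240°)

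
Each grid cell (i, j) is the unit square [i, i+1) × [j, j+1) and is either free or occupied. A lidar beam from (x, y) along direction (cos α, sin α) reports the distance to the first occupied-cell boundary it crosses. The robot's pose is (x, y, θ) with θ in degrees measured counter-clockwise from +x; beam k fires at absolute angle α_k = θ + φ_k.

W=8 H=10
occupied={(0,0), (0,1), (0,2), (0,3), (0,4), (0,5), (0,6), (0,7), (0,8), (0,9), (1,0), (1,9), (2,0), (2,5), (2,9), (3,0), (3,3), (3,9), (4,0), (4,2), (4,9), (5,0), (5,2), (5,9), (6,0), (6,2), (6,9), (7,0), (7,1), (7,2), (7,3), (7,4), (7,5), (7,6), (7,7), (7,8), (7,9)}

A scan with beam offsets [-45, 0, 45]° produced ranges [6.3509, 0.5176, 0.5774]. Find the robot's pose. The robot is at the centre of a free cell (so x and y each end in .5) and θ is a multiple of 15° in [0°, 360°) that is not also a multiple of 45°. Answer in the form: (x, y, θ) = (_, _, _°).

The pose lattice has 43·16 = 688 candidates. Test each by forward raycasting.
  (6.5, 4.5, 330°): beam 1 = 1.5529 ≠ 6.3509 ✗
  (2.5, 1.5, 285°): beam 1 = 0.5774 ≠ 6.3509 ✗
  (5.5, 7.5, 30°): beam 1 = 1.5529 ≠ 6.3509 ✗
  (3.5, 7.5, 150°): beam 1 = 1.5529 ≠ 6.3509 ✗
  (5.5, 3.5, 255°): beam 1 = 1.0000 ≠ 6.3509 ✗
  …
  (4.5, 3.5, 165°): r_1=6.3509, r_2=0.5176, r_3=0.5774 — all match ✓
No second candidate reproduces the full scan.

(x, y, θ) = (4.5, 3.5, 165°)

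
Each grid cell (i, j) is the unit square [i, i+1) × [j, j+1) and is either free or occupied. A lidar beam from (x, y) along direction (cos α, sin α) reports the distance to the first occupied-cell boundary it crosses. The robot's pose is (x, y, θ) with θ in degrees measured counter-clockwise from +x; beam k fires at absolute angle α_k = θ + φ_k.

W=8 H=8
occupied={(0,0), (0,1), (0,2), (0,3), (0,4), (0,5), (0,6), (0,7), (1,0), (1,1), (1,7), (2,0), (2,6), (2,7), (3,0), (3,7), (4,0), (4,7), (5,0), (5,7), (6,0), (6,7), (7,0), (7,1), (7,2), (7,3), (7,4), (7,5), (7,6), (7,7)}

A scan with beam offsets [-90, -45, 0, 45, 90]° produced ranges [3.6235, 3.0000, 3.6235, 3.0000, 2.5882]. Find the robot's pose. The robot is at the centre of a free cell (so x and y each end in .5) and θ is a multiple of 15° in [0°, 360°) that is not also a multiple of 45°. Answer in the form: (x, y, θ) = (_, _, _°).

(x, y, θ) = (4.5, 3.5, 165°)

Candidates: 34 free-cell centres × 16 headings = 544 poses. Raycast each; keep the one whose scan matches to 4 dp.
  (2.5, 4.5, 75°): beam 1 = 4.6587 ≠ 3.6235 ✗
  (5.5, 4.5, 255°): beam 1 = 4.6587 ≠ 3.6235 ✗
  (6.5, 3.5, 285°): beam 1 = 5.6940 ≠ 3.6235 ✗
  …
  (4.5, 3.5, 165°): r_1=3.6235, r_2=3.0000, r_3=3.6235, r_4=3.0000, r_5=2.5882 — all match ✓
Unique over the lattice → pose = (4.5, 3.5, 165°).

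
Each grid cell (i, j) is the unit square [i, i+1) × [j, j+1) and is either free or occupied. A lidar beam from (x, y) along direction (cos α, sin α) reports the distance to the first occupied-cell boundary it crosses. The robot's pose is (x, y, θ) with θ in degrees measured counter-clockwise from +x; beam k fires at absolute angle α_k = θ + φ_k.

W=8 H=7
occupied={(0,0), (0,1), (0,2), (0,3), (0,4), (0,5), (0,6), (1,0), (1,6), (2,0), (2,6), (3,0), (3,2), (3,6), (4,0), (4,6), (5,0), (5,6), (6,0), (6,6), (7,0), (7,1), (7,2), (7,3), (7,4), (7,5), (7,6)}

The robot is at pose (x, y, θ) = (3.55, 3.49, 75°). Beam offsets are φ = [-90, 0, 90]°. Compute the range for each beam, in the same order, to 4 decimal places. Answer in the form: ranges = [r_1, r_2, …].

beam 1: φ=-90°, α=345°
  cosα=0.9659 sinα=-0.2588 | (3,3) | tMaxX 0.4659 tMaxY 1.8932 | tΔX 1.0353 tΔY 3.8637
    t=0.4659 [x] (4,3)
    t=1.5012 [x] (5,3)
    t=1.8932 [y] (5,2)
    t=2.5364 [x] (6,2)
    t=3.5717 [x] (7,2) — stop
  → r_1 = 3.5717
beam 2: φ=0°, α=75°
  cosα=0.2588 sinα=0.9659 | (3,3) | tMaxX 1.7387 tMaxY 0.5280 | tΔX 3.8637 tΔY 1.0353
    t=0.5280 [y] (3,4)
    t=1.5633 [y] (3,5)
    t=1.7387 [x] (4,5)
    t=2.5985 [y] (4,6) — stop
  → r_2 = 2.5985
beam 3: φ=90°, α=165°
  cosα=-0.9659 sinα=0.2588 | (3,3) | tMaxX 0.5694 tMaxY 1.9705 | tΔX 1.0353 tΔY 3.8637
    t=0.5694 [x] (2,3)
    t=1.6047 [x] (1,3)
    t=1.9705 [y] (1,4)
    t=2.6400 [x] (0,4) — stop
  → r_3 = 2.6400

ranges = [3.5717, 2.5985, 2.6400]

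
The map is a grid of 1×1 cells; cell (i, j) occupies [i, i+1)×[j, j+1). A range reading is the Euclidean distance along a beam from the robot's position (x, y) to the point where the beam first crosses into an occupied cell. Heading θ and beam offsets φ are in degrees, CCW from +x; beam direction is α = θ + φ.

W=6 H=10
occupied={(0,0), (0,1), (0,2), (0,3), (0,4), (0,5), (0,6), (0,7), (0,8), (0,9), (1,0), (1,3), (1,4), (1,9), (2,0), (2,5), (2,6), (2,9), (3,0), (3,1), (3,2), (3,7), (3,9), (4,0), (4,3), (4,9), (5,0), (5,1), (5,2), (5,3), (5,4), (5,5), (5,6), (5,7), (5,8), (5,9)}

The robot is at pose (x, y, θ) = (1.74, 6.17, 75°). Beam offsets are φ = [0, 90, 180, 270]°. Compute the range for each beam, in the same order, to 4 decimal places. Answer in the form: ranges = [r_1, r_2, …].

beam 1: φ=0°, α=75°
  direction (0.2588, 0.9659); cell (1,6); t to first gridline: x 1.0046, y 0.8593 (then +3.8637 / +1.0353)
    (1,7) via y @ 0.8593
    (2,7) via x @ 1.0046
    (2,8) via y @ 1.8946
    (2,9) via y @ 2.9298  # hit
  → r_1 = 2.9298
beam 2: φ=90°, α=165°
  direction (-0.9659, 0.2588); cell (1,6); t to first gridline: x 0.7661, y 3.2069 (then +1.0353 / +3.8637)
    (0,6) via x @ 0.7661  # hit
  → r_2 = 0.7661
beam 3: φ=180°, α=255°
  direction (-0.2588, -0.9659); cell (1,6); t to first gridline: x 2.8591, y 0.1760 (then +3.8637 / +1.0353)
    (1,5) via y @ 0.1760
    (1,4) via y @ 1.2113  # hit
  → r_3 = 1.2113
beam 4: φ=270°, α=345°
  direction (0.9659, -0.2588); cell (1,6); t to first gridline: x 0.2692, y 0.6568 (then +1.0353 / +3.8637)
    (2,6) via x @ 0.2692  # hit
  → r_4 = 0.2692

ranges = [2.9298, 0.7661, 1.2113, 0.2692]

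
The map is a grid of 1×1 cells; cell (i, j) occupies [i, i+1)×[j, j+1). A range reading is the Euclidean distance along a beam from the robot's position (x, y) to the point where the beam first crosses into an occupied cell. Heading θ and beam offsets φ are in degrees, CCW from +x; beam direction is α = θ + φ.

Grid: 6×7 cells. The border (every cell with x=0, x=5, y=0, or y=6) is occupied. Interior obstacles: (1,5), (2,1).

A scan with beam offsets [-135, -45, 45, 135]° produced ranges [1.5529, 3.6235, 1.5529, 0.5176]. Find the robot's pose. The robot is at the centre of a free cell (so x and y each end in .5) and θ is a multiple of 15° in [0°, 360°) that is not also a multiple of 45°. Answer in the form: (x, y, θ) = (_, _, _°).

Enumerate (i+0.5, j+0.5, θ) over the 18 free cells and 16 admissible headings. For each, cast all 4 beams and compare to the given ranges.
  (2.5, 5.5, 285°): beam 1 = 0.5774 ≠ 1.5529 ✗
  (3.5, 3.5, 105°): beam 1 = 1.7321 ≠ 1.5529 ✗
  (2.5, 3.5, 30°): beam 2 = 2.5882 ≠ 3.6235 ✗
  (4.5, 1.5, 165°): beam 1 = 0.5774 ≠ 1.5529 ✗
  …
  (3.5, 5.5, 300°): r_1=1.5529, r_2=3.6235, r_3=1.5529, r_4=0.5176 — all match ✓
Only this pose fits every beam.

(x, y, θ) = (3.5, 5.5, 300°)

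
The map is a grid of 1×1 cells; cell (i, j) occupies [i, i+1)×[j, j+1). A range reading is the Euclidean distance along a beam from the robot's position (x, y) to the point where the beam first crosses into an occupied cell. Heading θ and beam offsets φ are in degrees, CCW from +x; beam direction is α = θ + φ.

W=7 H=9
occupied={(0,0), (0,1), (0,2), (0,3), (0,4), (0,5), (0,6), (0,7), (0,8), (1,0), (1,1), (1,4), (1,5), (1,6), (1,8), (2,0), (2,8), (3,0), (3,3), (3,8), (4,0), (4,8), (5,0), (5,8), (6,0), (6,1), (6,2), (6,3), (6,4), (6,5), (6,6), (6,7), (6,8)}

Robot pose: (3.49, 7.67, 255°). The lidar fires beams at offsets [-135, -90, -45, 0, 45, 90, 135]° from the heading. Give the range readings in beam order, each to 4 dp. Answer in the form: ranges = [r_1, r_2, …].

ranges = [0.3811, 1.2750, 1.7205, 5.8700, 5.0200, 2.5985, 0.6600]

beam 1: φ=-135°, α=120°
  direction (-0.5000, 0.8660); cell (3,7); t to first gridline: x 0.9800, y 0.3811 (then +2.0000 / +1.1547)
    (3,8) via y @ 0.3811  # hit
  → r_1 = 0.3811
beam 2: φ=-90°, α=165°
  direction (-0.9659, 0.2588); cell (3,7); t to first gridline: x 0.5073, y 1.2750 (then +1.0353 / +3.8637)
    (2,7) via x @ 0.5073
    (2,8) via y @ 1.2750  # hit
  → r_2 = 1.2750
beam 3: φ=-45°, α=210°
  direction (-0.8660, -0.5000); cell (3,7); t to first gridline: x 0.5658, y 1.3400 (then +1.1547 / +2.0000)
    (2,7) via x @ 0.5658
    (2,6) via y @ 1.3400
    (1,6) via x @ 1.7205  # hit
  → r_3 = 1.7205
beam 4: φ=0°, α=255°
  direction (-0.2588, -0.9659); cell (3,7); t to first gridline: x 1.8932, y 0.6936 (then +3.8637 / +1.0353)
    (3,6) via y @ 0.6936
    (3,5) via y @ 1.7289
    (2,5) via x @ 1.8932
    (2,4) via y @ 2.7642
    (2,3) via y @ 3.7995
    (2,2) via y @ 4.8347
    (1,2) via x @ 5.7569
    (1,1) via y @ 5.8700  # hit
  → r_4 = 5.8700
beam 5: φ=45°, α=300°
  direction (0.5000, -0.8660); cell (3,7); t to first gridline: x 1.0200, y 0.7736 (then +2.0000 / +1.1547)
    (3,6) via y @ 0.7736
    (4,6) via x @ 1.0200
    (4,5) via y @ 1.9283
    (5,5) via x @ 3.0200
    (5,4) via y @ 3.0831
    (5,3) via y @ 4.2378
    (6,3) via x @ 5.0200  # hit
  → r_5 = 5.0200
beam 6: φ=90°, α=345°
  direction (0.9659, -0.2588); cell (3,7); t to first gridline: x 0.5280, y 2.5887 (then +1.0353 / +3.8637)
    (4,7) via x @ 0.5280
    (5,7) via x @ 1.5633
    (5,6) via y @ 2.5887
    (6,6) via x @ 2.5985  # hit
  → r_6 = 2.5985
beam 7: φ=135°, α=30°
  direction (0.8660, 0.5000); cell (3,7); t to first gridline: x 0.5889, y 0.6600 (then +1.1547 / +2.0000)
    (4,7) via x @ 0.5889
    (4,8) via y @ 0.6600  # hit
  → r_7 = 0.6600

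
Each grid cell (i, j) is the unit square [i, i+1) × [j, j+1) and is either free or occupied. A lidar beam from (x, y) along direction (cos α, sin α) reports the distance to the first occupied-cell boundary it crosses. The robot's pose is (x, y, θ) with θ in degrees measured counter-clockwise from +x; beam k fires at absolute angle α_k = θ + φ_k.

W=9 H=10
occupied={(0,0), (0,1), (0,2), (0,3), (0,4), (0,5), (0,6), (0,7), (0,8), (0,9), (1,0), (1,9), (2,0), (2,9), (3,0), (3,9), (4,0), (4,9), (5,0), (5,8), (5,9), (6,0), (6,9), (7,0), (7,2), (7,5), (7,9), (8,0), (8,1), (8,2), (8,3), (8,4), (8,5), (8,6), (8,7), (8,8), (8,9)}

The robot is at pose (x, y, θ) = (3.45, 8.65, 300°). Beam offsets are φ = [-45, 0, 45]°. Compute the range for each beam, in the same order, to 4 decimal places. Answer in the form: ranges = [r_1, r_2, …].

beam 1: φ=-45°, α=255°
  direction (-0.2588, -0.9659); cell (3,8); t to first gridline: x 1.7387, y 0.6729 (then +3.8637 / +1.0353)
    (3,7) via y @ 0.6729
    (3,6) via y @ 1.7082
    (2,6) via x @ 1.7387
    (2,5) via y @ 2.7435
    (2,4) via y @ 3.7788
    (2,3) via y @ 4.8140
    (1,3) via x @ 5.6024
    (1,2) via y @ 5.8493
    (1,1) via y @ 6.8846
    (1,0) via y @ 7.9199  # hit
  → r_1 = 7.9199
beam 2: φ=0°, α=300°
  direction (0.5000, -0.8660); cell (3,8); t to first gridline: x 1.1000, y 0.7506 (then +2.0000 / +1.1547)
    (3,7) via y @ 0.7506
    (4,7) via x @ 1.1000
    (4,6) via y @ 1.9053
    (4,5) via y @ 3.0600
    (5,5) via x @ 3.1000
    (5,4) via y @ 4.2147
    (6,4) via x @ 5.1000
    (6,3) via y @ 5.3694
    (6,2) via y @ 6.5241
    (7,2) via x @ 7.1000  # hit
  → r_2 = 7.1000
beam 3: φ=45°, α=345°
  direction (0.9659, -0.2588); cell (3,8); t to first gridline: x 0.5694, y 2.5114 (then +1.0353 / +3.8637)
    (4,8) via x @ 0.5694
    (5,8) via x @ 1.6047  # hit
  → r_3 = 1.6047

ranges = [7.9199, 7.1000, 1.6047]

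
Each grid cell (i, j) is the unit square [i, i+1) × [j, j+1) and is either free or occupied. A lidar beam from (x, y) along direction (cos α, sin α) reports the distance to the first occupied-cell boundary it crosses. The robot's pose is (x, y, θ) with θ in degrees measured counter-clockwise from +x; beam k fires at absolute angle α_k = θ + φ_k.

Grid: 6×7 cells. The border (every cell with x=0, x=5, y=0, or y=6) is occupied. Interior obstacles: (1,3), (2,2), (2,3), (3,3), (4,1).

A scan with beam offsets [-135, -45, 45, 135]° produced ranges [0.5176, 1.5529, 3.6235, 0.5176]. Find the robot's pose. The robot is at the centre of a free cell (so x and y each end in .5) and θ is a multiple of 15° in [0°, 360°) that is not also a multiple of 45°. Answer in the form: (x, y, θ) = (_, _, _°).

(x, y, θ) = (1.5, 5.5, 300°)

The pose lattice has 15·16 = 240 candidates. Test each by forward raycasting.
  (1.5, 2.5, 30°): beam 1 = 1.5529 ≠ 0.5176 ✗
  (2.5, 4.5, 195°): beam 1 = 1.7321 ≠ 0.5176 ✗
  (3.5, 4.5, 195°): beam 1 = 1.7321 ≠ 0.5176 ✗
  (4.5, 2.5, 300°): beam 1 = 1.5529 ≠ 0.5176 ✗
  …
  (1.5, 5.5, 300°): r_1=0.5176, r_2=1.5529, r_3=3.6235, r_4=0.5176 — all match ✓
No second candidate reproduces the full scan.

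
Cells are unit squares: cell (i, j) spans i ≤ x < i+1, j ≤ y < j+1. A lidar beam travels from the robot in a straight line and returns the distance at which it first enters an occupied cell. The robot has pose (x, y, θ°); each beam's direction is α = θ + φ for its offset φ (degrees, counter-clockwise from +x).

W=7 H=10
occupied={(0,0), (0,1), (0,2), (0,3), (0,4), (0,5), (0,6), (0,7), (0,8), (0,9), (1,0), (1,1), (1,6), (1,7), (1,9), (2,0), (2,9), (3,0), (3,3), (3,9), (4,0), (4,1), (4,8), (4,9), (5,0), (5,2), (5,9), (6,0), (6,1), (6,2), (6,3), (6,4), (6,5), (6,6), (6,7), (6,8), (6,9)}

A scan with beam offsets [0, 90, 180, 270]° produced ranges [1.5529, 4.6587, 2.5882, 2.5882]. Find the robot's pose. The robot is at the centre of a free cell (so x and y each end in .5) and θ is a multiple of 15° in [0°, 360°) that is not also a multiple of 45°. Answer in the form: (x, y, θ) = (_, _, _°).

(x, y, θ) = (3.5, 6.5, 195°)

Enumerate (i+0.5, j+0.5, θ) over the 33 free cells and 16 admissible headings. For each, cast all 4 beams and compare to the given ranges.
  (1.5, 2.5, 195°): beam 1 = 0.5176 ≠ 1.5529 ✗
  (1.5, 4.5, 105°): beam 2 = 0.5176 ≠ 4.6587 ✗
  (4.5, 7.5, 165°): beam 1 = 3.6235 ≠ 1.5529 ✗
  (4.5, 3.5, 15°): beam 2 = 5.6940 ≠ 4.6587 ✗
  …
  (3.5, 6.5, 195°): r_1=1.5529, r_2=4.6587, r_3=2.5882, r_4=2.5882 — all match ✓
Only this pose fits every beam.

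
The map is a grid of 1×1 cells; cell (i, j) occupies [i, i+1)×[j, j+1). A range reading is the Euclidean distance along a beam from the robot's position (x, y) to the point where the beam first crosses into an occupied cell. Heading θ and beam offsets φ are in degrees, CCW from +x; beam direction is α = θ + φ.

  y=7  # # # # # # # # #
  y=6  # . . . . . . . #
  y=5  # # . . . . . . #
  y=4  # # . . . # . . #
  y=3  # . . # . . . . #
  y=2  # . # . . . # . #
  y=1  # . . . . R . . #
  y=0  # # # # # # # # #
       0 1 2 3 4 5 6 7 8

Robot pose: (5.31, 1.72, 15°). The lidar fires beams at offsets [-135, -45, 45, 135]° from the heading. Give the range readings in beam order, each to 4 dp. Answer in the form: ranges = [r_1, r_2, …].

ranges = [0.8314, 1.4400, 1.3800, 2.5600]

beam 1: φ=-135°, α=240°
  d=(-0.5000,-0.8660)  start (5,1)  tX=0.6200 tY=0.8314  stride 1/|dx|=2.0000 1/|dy|=1.1547
    cross x-line → (4,1), t=0.6200
    cross y-line → (4,0), t=0.8314 (wall)
  → r_1 = 0.8314
beam 2: φ=-45°, α=330°
  d=(0.8660,-0.5000)  start (5,1)  tX=0.7967 tY=1.4400  stride 1/|dx|=1.1547 1/|dy|=2.0000
    cross x-line → (6,1), t=0.7967
    cross y-line → (6,0), t=1.4400 (wall)
  → r_2 = 1.4400
beam 3: φ=45°, α=60°
  d=(0.5000,0.8660)  start (5,1)  tX=1.3800 tY=0.3233  stride 1/|dx|=2.0000 1/|dy|=1.1547
    cross y-line → (5,2), t=0.3233
    cross x-line → (6,2), t=1.3800 (wall)
  → r_3 = 1.3800
beam 4: φ=135°, α=150°
  d=(-0.8660,0.5000)  start (5,1)  tX=0.3580 tY=0.5600  stride 1/|dx|=1.1547 1/|dy|=2.0000
    cross x-line → (4,1), t=0.3580
    cross y-line → (4,2), t=0.5600
    cross x-line → (3,2), t=1.5127
    cross y-line → (3,3), t=2.5600 (wall)
  → r_4 = 2.5600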